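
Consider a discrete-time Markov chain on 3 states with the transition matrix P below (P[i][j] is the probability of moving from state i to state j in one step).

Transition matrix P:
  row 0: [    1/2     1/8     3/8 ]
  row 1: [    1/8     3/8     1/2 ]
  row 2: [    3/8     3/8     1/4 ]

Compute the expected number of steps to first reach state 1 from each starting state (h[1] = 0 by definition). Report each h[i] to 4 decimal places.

First-step conditioning: h[1] = 0; for i ≠ 1, h[i] = 1 + Σ_k P[i][k]·h[k].
  h[0] = 1 + 1/2·h[0] + 3/8·h[2]
  h[2] = 1 + 3/8·h[0] + 1/4·h[2]
Solving the 2×2 linear system over states ≠ 1 gives exactly h = [24/5, 0, 56/15] (h[1] = 0 is the target).

h = [4.8000, 0.0000, 3.7333]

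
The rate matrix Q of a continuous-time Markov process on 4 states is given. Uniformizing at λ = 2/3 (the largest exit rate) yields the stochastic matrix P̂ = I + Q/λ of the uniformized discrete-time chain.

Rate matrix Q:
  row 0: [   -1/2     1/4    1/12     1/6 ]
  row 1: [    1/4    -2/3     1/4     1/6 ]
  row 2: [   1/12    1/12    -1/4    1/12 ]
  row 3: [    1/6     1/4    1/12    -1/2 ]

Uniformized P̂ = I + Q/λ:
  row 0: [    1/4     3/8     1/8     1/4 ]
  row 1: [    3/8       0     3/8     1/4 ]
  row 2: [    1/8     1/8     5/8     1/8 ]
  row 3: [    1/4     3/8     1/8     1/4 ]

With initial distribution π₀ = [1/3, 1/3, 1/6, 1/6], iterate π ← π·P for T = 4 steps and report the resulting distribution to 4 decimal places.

π = [0.2335, 0.2105, 0.3488, 0.2072]

t=0: π = [0.3333, 0.3333, 0.1667, 0.1667]
t=1: π = [0.2708, 0.2083, 0.2917, 0.2292]
t=2: π = [0.2396, 0.2240, 0.3229, 0.2135]
t=3: π = [0.2376, 0.2103, 0.3424, 0.2096]
t=4: π = [0.2335, 0.2105, 0.3488, 0.2072]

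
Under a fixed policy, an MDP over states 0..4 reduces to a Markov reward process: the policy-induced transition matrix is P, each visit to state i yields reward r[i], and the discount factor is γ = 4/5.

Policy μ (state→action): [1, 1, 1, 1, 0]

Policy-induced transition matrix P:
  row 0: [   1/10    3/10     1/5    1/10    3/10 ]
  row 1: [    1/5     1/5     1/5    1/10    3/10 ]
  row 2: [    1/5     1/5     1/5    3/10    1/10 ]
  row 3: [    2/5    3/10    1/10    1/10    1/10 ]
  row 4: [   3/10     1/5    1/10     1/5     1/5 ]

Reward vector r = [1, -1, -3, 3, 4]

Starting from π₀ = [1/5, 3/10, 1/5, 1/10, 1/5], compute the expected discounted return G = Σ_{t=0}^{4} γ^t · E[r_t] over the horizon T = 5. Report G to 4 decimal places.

t=0: π = [0.2000, 0.3000, 0.2000, 0.1000, 0.2000], E[r] = 0.4000, γ^t·E[r] = 0.400000, running G = 0.400000
t=1: π = [0.2200, 0.2300, 0.1700, 0.1600, 0.2200], E[r] = 0.8400, γ^t·E[r] = 0.672000, running G = 1.072000
t=2: π = [0.2320, 0.2380, 0.1620, 0.1560, 0.2120], E[r] = 0.8240, γ^t·E[r] = 0.527360, running G = 1.599360
t=3: π = [0.2292, 0.2388, 0.1632, 0.1536, 0.2152], E[r] = 0.8224, γ^t·E[r] = 0.421069, running G = 2.020429
t=4: π = [0.2293, 0.2383, 0.1631, 0.1542, 0.2151], E[r] = 0.8246, γ^t·E[r] = 0.337773, running G = 2.358201

G = 2.3582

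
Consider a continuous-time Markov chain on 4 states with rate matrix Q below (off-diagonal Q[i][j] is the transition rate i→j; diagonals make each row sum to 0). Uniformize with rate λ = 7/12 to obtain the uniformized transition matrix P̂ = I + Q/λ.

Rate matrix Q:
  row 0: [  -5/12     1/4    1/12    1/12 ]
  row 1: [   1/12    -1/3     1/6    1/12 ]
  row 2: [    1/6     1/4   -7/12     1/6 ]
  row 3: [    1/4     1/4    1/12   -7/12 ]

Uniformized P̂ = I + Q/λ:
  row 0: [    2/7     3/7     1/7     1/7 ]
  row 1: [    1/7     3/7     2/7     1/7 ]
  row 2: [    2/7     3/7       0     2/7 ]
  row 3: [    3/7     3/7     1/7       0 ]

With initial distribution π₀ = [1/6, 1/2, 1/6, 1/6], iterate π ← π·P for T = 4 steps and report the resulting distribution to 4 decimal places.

π = [0.2455, 0.4286, 0.1785, 0.1474]

t=0: π = [0.1667, 0.5000, 0.1667, 0.1667]
t=1: π = [0.2381, 0.4286, 0.1905, 0.1429]
t=2: π = [0.2449, 0.4286, 0.1769, 0.1497]
t=3: π = [0.2459, 0.4286, 0.1788, 0.1467]
t=4: π = [0.2455, 0.4286, 0.1785, 0.1474]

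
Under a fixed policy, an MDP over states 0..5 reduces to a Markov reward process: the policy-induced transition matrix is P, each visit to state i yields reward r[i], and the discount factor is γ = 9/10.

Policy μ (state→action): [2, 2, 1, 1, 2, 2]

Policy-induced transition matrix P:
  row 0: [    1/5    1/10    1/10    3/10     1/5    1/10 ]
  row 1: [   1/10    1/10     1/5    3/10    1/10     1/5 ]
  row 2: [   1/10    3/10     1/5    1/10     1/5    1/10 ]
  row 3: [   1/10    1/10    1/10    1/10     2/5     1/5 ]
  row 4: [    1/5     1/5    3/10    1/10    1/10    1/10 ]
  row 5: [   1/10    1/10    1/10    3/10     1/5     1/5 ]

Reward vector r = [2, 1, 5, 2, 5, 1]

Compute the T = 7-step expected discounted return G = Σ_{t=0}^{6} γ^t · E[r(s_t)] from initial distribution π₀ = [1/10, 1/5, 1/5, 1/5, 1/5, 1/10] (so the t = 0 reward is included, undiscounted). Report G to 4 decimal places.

t=0: π = [0.1000, 0.2000, 0.2000, 0.2000, 0.2000, 0.1000], E[r] = 2.9000, γ^t·E[r] = 2.900000, running G = 2.900000
t=1: π = [0.1300, 0.1600, 0.1800, 0.1800, 0.2000, 0.1500], E[r] = 2.8300, γ^t·E[r] = 2.547000, running G = 5.447000
t=2: π = [0.1330, 0.1560, 0.1740, 0.1880, 0.2000, 0.1490], E[r] = 2.8170, γ^t·E[r] = 2.281770, running G = 7.728770
t=3: π = [0.1333, 0.1548, 0.1730, 0.1876, 0.2020, 0.1493], E[r] = 2.8209, γ^t·E[r] = 2.056436, running G = 9.785206
t=4: π = [0.1335, 0.1548, 0.1732, 0.1875, 0.2018, 0.1492], E[r] = 2.8211, γ^t·E[r] = 1.850917, running G = 11.636123
t=5: π = [0.1335, 0.1548, 0.1732, 0.1875, 0.2018, 0.1491], E[r] = 2.8210, γ^t·E[r] = 1.665789, running G = 13.301913
t=6: π = [0.1335, 0.1548, 0.1732, 0.1875, 0.2018, 0.1491], E[r] = 2.8210, γ^t·E[r] = 1.499214, running G = 14.801127

G = 14.8011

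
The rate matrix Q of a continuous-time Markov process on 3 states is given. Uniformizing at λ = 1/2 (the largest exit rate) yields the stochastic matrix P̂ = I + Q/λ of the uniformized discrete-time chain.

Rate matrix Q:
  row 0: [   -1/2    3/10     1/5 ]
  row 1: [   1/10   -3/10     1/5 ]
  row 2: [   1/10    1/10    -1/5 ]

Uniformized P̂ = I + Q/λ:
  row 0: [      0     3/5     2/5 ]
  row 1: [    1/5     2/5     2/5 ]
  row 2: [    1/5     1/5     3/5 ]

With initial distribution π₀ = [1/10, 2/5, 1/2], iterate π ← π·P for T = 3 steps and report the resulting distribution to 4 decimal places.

t=0: π = [0.1000, 0.4000, 0.5000]
t=1: π = [0.1800, 0.3200, 0.5000]
t=2: π = [0.1640, 0.3360, 0.5000]
t=3: π = [0.1672, 0.3328, 0.5000]

π = [0.1672, 0.3328, 0.5000]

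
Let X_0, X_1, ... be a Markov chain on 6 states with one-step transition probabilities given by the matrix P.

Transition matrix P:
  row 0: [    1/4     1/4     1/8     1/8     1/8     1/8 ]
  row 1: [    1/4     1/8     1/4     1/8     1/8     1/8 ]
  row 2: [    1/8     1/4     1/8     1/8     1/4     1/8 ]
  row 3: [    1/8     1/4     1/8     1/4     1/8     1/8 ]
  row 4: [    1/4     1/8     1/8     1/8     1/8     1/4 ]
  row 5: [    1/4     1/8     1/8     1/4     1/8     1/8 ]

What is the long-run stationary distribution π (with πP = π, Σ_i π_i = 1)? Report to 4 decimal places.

Balance equations π_j = Σ_i π_i·P[i][j]:
  π_0 = 1/4·π_0 + 1/4·π_1 + 1/8·π_2 + 1/8·π_3 + 1/4·π_4 + 1/4·π_5
  π_1 = 1/4·π_0 + 1/8·π_1 + 1/4·π_2 + 1/4·π_3 + 1/8·π_4 + 1/8·π_5
  π_2 = 1/8·π_0 + 1/4·π_1 + 1/8·π_2 + 1/8·π_3 + 1/8·π_4 + 1/8·π_5
  π_3 = 1/8·π_0 + 1/8·π_1 + 1/8·π_2 + 1/4·π_3 + 1/8·π_4 + 1/4·π_5
  π_4 = 1/8·π_0 + 1/8·π_1 + 1/4·π_2 + 1/8·π_3 + 1/8·π_4 + 1/8·π_5
  normalize: π_0 + π_1 + π_2 + π_3 + π_4 + π_5 = 1
Solving the linear system gives exactly π = [2273/10773, 293/1539, 229/1539, 1759/10773, 221/1539, 220/1539].

π = [0.2110, 0.1904, 0.1488, 0.1633, 0.1436, 0.1429]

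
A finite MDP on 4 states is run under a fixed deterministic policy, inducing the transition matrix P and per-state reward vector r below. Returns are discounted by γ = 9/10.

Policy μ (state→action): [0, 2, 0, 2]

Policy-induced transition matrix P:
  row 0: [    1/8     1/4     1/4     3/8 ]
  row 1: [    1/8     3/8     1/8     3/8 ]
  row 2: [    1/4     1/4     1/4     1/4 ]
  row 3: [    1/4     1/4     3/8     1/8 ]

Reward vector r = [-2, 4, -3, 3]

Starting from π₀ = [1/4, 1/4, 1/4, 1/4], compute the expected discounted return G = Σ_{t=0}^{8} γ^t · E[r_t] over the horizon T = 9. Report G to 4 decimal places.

t=0: π = [0.2500, 0.2500, 0.2500, 0.2500], E[r] = 0.5000, γ^t·E[r] = 0.500000, running G = 0.500000
t=1: π = [0.1875, 0.2813, 0.2500, 0.2813], E[r] = 0.8438, γ^t·E[r] = 0.759375, running G = 1.259375
t=2: π = [0.1914, 0.2852, 0.2500, 0.2734], E[r] = 0.8281, γ^t·E[r] = 0.670781, running G = 1.930156
t=3: π = [0.1904, 0.2856, 0.2485, 0.2754], E[r] = 0.8423, γ^t·E[r] = 0.614026, running G = 2.544182
t=4: π = [0.1905, 0.2857, 0.2487, 0.2751], E[r] = 0.8409, γ^t·E[r] = 0.551742, running G = 3.095924
t=5: π = [0.1905, 0.2857, 0.2487, 0.2751], E[r] = 0.8413, γ^t·E[r] = 0.496780, running G = 3.592704
t=6: π = [0.1905, 0.2857, 0.2487, 0.2751], E[r] = 0.8413, γ^t·E[r] = 0.447082, running G = 4.039786
t=7: π = [0.1905, 0.2857, 0.2487, 0.2751], E[r] = 0.8413, γ^t·E[r] = 0.402377, running G = 4.442163
t=8: π = [0.1905, 0.2857, 0.2487, 0.2751], E[r] = 0.8413, γ^t·E[r] = 0.362139, running G = 4.804302

G = 4.8043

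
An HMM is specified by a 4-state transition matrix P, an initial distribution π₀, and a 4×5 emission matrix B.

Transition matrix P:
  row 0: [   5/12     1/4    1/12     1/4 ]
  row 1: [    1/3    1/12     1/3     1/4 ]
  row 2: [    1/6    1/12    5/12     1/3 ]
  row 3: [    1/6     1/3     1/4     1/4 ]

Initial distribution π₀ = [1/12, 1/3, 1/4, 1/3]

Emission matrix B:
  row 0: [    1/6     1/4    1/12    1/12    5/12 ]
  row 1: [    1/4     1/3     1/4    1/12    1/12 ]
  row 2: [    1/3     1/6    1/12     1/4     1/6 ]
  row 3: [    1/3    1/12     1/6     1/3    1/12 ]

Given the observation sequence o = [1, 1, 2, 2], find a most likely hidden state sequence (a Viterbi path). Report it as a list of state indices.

path = [1, 0, 3, 1]

t=0: δ = [2.083e-02, 1.111e-01, 4.167e-02, 2.778e-02]  (obs o_0=1)
t=1: δ = [9.259e-03, 3.086e-03, 6.173e-03, 2.315e-03]  ψ = [1, 1, 1, 1]  (obs o_1=1)
t=2: δ = [3.215e-04, 5.787e-04, 2.143e-04, 3.858e-04]  ψ = [0, 0, 2, 0]  (obs o_2=2)
t=3: δ = [1.608e-05, 3.215e-05, 1.608e-05, 2.411e-05]  ψ = [1, 3, 1, 1]  (obs o_3=2)
backtrack: best end state = 1; path = [1, 0, 3, 1]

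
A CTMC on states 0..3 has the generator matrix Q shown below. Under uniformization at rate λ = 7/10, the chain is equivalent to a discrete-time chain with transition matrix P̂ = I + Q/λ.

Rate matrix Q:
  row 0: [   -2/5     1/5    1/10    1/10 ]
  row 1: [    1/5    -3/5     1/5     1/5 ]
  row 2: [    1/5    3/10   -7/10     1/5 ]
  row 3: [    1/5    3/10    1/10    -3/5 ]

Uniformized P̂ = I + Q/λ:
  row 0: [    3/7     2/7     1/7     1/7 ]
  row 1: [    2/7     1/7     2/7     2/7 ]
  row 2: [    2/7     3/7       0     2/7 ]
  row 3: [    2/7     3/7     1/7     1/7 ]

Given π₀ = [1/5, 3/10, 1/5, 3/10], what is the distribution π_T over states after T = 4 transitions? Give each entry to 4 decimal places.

π = [0.3333, 0.2960, 0.1623, 0.2084]

t=0: π = [0.2000, 0.3000, 0.2000, 0.3000]
t=1: π = [0.3143, 0.3143, 0.1571, 0.2143]
t=2: π = [0.3306, 0.2939, 0.1653, 0.2102]
t=3: π = [0.3329, 0.2974, 0.1612, 0.2085]
t=4: π = [0.3333, 0.2960, 0.1623, 0.2084]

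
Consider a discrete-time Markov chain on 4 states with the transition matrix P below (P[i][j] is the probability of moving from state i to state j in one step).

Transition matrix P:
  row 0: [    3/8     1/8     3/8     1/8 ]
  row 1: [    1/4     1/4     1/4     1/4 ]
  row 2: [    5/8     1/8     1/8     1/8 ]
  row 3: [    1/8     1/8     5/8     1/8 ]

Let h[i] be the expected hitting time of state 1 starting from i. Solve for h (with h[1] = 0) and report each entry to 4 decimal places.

First-step conditioning: h[1] = 0; for i ≠ 1, h[i] = 1 + Σ_k P[i][k]·h[k].
  h[0] = 1 + 3/8·h[0] + 3/8·h[2] + 1/8·h[3]
  h[2] = 1 + 5/8·h[0] + 1/8·h[2] + 1/8·h[3]
  h[3] = 1 + 1/8·h[0] + 5/8·h[2] + 1/8·h[3]
Solving the 3×3 linear system over states ≠ 1 gives exactly h = [8, 0, 8, 8] (h[1] = 0 is the target).

h = [8.0000, 0.0000, 8.0000, 8.0000]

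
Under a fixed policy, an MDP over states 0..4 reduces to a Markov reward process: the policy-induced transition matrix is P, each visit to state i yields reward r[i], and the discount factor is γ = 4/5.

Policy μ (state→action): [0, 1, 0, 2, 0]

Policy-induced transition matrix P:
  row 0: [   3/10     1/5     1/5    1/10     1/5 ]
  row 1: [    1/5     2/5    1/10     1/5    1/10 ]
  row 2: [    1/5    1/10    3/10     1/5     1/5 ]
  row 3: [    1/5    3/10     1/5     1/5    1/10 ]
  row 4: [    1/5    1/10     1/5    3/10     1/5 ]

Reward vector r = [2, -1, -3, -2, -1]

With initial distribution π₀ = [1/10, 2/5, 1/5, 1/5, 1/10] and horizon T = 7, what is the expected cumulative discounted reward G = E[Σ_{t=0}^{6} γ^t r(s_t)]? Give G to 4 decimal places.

G = -4.0162

t=0: π = [0.1000, 0.4000, 0.2000, 0.2000, 0.1000], E[r] = -1.3000, γ^t·E[r] = -1.300000, running G = -1.300000
t=1: π = [0.2100, 0.2700, 0.1800, 0.2000, 0.1400], E[r] = -0.9300, γ^t·E[r] = -0.744000, running G = -2.044000
t=2: π = [0.2210, 0.2420, 0.1910, 0.1930, 0.1530], E[r] = -0.9120, γ^t·E[r] = -0.583680, running G = -2.627680
t=3: π = [0.2221, 0.2333, 0.1949, 0.1932, 0.1565], E[r] = -0.9167, γ^t·E[r] = -0.469350, running G = -3.097030
t=4: π = [0.2222, 0.2308, 0.1962, 0.1934, 0.1574], E[r] = -0.9191, γ^t·E[r] = -0.376476, running G = -3.473506
t=5: π = [0.2222, 0.2302, 0.1965, 0.1935, 0.1576], E[r] = -0.9199, γ^t·E[r] = -0.301438, running G = -3.774944
t=6: π = [0.2222, 0.2300, 0.1966, 0.1935, 0.1576], E[r] = -0.9201, γ^t·E[r] = -0.241210, running G = -4.016154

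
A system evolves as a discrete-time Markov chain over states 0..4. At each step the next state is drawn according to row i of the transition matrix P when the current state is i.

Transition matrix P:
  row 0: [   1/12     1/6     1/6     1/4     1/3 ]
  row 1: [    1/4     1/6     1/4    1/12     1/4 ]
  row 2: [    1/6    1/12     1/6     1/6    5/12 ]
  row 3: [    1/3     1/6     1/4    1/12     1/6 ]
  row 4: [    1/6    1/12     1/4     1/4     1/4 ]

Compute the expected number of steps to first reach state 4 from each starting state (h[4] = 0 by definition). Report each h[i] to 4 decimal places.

First-step conditioning: h[4] = 0; for i ≠ 4, h[i] = 1 + Σ_k P[i][k]·h[k].
  h[0] = 1 + 1/12·h[0] + 1/6·h[1] + 1/6·h[2] + 1/4·h[3]
  h[1] = 1 + 1/4·h[0] + 1/6·h[1] + 1/4·h[2] + 1/12·h[3]
  h[2] = 1 + 1/6·h[0] + 1/12·h[1] + 1/6·h[2] + 1/6·h[3]
  h[3] = 1 + 1/3·h[0] + 1/6·h[1] + 1/4·h[2] + 1/12·h[3]
Solving the 4×4 linear system over states ≠ 4 gives exactly h = [24480/7519, 25764/7519, 22056/7519, 27804/7519, 0] (h[4] = 0 is the target).

h = [3.2558, 3.4265, 2.9334, 3.6978, 0.0000]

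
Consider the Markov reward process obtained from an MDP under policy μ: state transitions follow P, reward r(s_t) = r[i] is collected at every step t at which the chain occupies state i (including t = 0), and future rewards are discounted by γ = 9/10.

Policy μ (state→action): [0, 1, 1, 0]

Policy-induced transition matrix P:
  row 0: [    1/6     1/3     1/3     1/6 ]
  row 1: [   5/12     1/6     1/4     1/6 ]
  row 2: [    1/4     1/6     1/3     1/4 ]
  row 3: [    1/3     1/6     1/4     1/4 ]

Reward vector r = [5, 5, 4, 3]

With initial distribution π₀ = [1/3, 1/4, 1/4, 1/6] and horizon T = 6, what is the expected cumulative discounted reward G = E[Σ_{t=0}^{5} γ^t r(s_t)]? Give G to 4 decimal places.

G = 20.2200

t=0: π = [0.3333, 0.2500, 0.2500, 0.1667], E[r] = 4.4167, γ^t·E[r] = 4.416667, running G = 4.416667
t=1: π = [0.2778, 0.2222, 0.2986, 0.2014], E[r] = 4.2986, γ^t·E[r] = 3.868750, running G = 8.285417
t=2: π = [0.2807, 0.2130, 0.2980, 0.2083], E[r] = 4.2853, γ^t·E[r] = 3.471094, running G = 11.756510
t=3: π = [0.2795, 0.2134, 0.2982, 0.2089], E[r] = 4.2840, γ^t·E[r] = 3.123070, running G = 14.879581
t=4: π = [0.2797, 0.2132, 0.2981, 0.2089], E[r] = 4.2840, γ^t·E[r] = 2.810740, running G = 17.690320
t=5: π = [0.2796, 0.2133, 0.2982, 0.2089], E[r] = 4.2840, γ^t·E[r] = 2.529661, running G = 20.219981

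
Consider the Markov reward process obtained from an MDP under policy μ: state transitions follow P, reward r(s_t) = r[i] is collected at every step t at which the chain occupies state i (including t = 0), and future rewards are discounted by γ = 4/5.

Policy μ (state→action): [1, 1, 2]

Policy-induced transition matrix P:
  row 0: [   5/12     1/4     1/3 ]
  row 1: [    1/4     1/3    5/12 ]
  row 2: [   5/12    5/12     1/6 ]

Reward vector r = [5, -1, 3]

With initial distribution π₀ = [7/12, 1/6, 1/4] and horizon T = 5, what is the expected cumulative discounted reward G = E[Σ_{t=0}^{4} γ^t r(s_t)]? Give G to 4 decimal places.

G = 9.3176

t=0: π = [0.5833, 0.1667, 0.2500], E[r] = 3.5000, γ^t·E[r] = 3.500000, running G = 3.500000
t=1: π = [0.3889, 0.3056, 0.3056], E[r] = 2.5556, γ^t·E[r] = 2.044444, running G = 5.544444
t=2: π = [0.3657, 0.3264, 0.3079], E[r] = 2.4259, γ^t·E[r] = 1.552593, running G = 7.097037
t=3: π = [0.3623, 0.3285, 0.3092], E[r] = 2.4105, γ^t·E[r] = 1.234173, running G = 8.331210
t=4: π = [0.3619, 0.3289, 0.3092], E[r] = 2.4082, γ^t·E[r] = 0.986390, running G = 9.317600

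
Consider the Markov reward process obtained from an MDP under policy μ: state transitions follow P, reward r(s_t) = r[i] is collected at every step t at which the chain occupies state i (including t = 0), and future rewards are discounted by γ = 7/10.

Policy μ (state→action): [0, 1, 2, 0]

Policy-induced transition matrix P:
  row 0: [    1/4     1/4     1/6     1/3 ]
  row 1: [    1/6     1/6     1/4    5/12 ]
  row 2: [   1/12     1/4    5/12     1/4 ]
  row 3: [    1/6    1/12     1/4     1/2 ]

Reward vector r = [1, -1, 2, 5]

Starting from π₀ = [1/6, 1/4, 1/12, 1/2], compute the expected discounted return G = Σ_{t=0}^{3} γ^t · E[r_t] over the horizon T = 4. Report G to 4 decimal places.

G = 6.5584

t=0: π = [0.1667, 0.2500, 0.0833, 0.5000], E[r] = 2.5833, γ^t·E[r] = 2.583333, running G = 2.583333
t=1: π = [0.1736, 0.1458, 0.2500, 0.4306], E[r] = 2.6806, γ^t·E[r] = 1.876389, running G = 4.459722
t=2: π = [0.1603, 0.1661, 0.2772, 0.3964], E[r] = 2.5307, γ^t·E[r] = 1.240029, running G = 5.699751
t=3: π = [0.1569, 0.1701, 0.2828, 0.3901], E[r] = 2.5032, γ^t·E[r] = 0.858608, running G = 6.558359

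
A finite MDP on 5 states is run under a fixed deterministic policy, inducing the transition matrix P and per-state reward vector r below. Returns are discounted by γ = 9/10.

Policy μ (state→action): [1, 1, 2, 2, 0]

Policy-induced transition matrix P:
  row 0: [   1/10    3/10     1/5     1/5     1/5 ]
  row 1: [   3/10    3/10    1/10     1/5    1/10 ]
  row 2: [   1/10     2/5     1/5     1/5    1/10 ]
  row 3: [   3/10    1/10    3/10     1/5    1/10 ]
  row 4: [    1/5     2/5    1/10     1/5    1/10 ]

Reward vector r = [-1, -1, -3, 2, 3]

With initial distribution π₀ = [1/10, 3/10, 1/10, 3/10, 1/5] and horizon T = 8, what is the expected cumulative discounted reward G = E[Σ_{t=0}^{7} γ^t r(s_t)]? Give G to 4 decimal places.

G = -0.8235

t=0: π = [0.1000, 0.3000, 0.1000, 0.3000, 0.2000], E[r] = 0.5000, γ^t·E[r] = 0.500000, running G = 0.500000
t=1: π = [0.2400, 0.2700, 0.1800, 0.2000, 0.1100], E[r] = -0.3200, γ^t·E[r] = -0.288000, running G = 0.212000
t=2: π = [0.2050, 0.2890, 0.1820, 0.2000, 0.1240], E[r] = -0.2680, γ^t·E[r] = -0.217080, running G = -0.005080
t=3: π = [0.2102, 0.2906, 0.1787, 0.2000, 0.1205], E[r] = -0.2754, γ^t·E[r] = -0.200767, running G = -0.205847
t=4: π = [0.2102, 0.2899, 0.1789, 0.2000, 0.1210], E[r] = -0.2737, γ^t·E[r] = -0.179575, running G = -0.385421
t=5: π = [0.2101, 0.2900, 0.1789, 0.2000, 0.1210], E[r] = -0.2737, γ^t·E[r] = -0.161643, running G = -0.547064
t=6: π = [0.2101, 0.2900, 0.1789, 0.2000, 0.1210], E[r] = -0.2738, γ^t·E[r] = -0.145489, running G = -0.692554
t=7: π = [0.2101, 0.2900, 0.1789, 0.2000, 0.1210], E[r] = -0.2738, γ^t·E[r] = -0.130938, running G = -0.823492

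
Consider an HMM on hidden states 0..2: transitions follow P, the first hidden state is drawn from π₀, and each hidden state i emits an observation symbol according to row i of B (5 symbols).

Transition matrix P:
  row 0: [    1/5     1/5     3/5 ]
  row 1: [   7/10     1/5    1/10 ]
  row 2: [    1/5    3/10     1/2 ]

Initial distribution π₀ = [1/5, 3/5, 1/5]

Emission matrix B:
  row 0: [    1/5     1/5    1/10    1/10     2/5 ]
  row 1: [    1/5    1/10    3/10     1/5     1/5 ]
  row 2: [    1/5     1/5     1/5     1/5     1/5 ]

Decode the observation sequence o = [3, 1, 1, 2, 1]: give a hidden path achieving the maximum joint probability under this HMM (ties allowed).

path = [1, 0, 2, 1, 0]

t=0: δ = [2.000e-02, 1.200e-01, 4.000e-02]  (obs o_0=3)
t=1: δ = [1.680e-02, 2.400e-03, 4.000e-03]  ψ = [1, 1, 2]  (obs o_1=1)
t=2: δ = [6.720e-04, 3.360e-04, 2.016e-03]  ψ = [0, 0, 0]  (obs o_2=1)
t=3: δ = [4.032e-05, 1.814e-04, 2.016e-04]  ψ = [2, 2, 2]  (obs o_3=2)
t=4: δ = [2.540e-05, 6.048e-06, 2.016e-05]  ψ = [1, 2, 2]  (obs o_4=1)
backtrack: best end state = 0; path = [1, 0, 2, 1, 0]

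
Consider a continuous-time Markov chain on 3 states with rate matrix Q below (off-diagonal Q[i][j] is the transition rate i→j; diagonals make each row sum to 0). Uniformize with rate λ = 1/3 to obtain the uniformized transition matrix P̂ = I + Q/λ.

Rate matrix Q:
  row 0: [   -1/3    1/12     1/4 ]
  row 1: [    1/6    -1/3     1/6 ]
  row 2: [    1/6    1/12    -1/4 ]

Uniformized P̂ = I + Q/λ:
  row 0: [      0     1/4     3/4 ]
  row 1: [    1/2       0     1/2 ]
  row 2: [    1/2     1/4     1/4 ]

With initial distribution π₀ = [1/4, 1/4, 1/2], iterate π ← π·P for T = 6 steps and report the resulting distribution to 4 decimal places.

π = [0.3320, 0.2000, 0.4680]

t=0: π = [0.2500, 0.2500, 0.5000]
t=1: π = [0.3750, 0.1875, 0.4375]
t=2: π = [0.3125, 0.2031, 0.4844]
t=3: π = [0.3438, 0.1992, 0.4570]
t=4: π = [0.3281, 0.2002, 0.4717]
t=5: π = [0.3359, 0.2000, 0.4641]
t=6: π = [0.3320, 0.2000, 0.4680]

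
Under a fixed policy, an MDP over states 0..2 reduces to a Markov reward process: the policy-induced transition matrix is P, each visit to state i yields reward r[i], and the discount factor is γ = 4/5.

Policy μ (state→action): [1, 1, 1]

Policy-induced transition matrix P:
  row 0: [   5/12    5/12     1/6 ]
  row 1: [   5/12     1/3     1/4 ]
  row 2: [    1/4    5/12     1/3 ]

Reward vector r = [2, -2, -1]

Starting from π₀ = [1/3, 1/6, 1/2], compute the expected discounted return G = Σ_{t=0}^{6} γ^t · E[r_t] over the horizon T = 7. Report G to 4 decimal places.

t=0: π = [0.3333, 0.1667, 0.5000], E[r] = -0.1667, γ^t·E[r] = -0.166667, running G = -0.166667
t=1: π = [0.3333, 0.4028, 0.2639], E[r] = -0.4028, γ^t·E[r] = -0.322222, running G = -0.488889
t=2: π = [0.3727, 0.3831, 0.2442], E[r] = -0.2650, γ^t·E[r] = -0.169630, running G = -0.658519
t=3: π = [0.3760, 0.3847, 0.2393], E[r] = -0.2568, γ^t·E[r] = -0.131506, running G = -0.790025
t=4: π = [0.3768, 0.3846, 0.2386], E[r] = -0.2543, γ^t·E[r] = -0.104142, running G = -0.894166
t=5: π = [0.3769, 0.3846, 0.2385], E[r] = -0.2539, γ^t·E[r] = -0.083205, running G = -0.977371
t=6: π = [0.3769, 0.3846, 0.2385], E[r] = -0.2539, γ^t·E[r] = -0.066547, running G = -1.043919

G = -1.0439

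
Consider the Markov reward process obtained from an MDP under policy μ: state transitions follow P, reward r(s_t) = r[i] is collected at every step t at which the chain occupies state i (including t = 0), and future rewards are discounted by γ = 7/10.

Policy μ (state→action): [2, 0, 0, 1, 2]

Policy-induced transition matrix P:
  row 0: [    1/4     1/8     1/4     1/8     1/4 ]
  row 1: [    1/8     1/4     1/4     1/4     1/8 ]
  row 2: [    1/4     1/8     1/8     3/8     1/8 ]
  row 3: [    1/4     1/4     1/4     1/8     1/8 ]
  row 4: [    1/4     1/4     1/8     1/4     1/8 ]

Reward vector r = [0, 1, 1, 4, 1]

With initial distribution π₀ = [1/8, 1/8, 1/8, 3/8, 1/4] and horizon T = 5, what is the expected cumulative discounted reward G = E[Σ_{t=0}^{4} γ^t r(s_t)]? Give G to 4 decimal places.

t=0: π = [0.1250, 0.1250, 0.1250, 0.3750, 0.2500], E[r] = 2.0000, γ^t·E[r] = 2.000000, running G = 2.000000
t=1: π = [0.2344, 0.2188, 0.2031, 0.2031, 0.1406], E[r] = 1.3750, γ^t·E[r] = 0.962500, running G = 2.962500
t=2: π = [0.2227, 0.1953, 0.2070, 0.2207, 0.1543], E[r] = 1.4395, γ^t·E[r] = 0.705332, running G = 3.667832
t=3: π = [0.2256, 0.1963, 0.2048, 0.2205, 0.1528], E[r] = 1.4358, γ^t·E[r] = 0.492476, running G = 4.160308
t=4: π = [0.2255, 0.1962, 0.2053, 0.2198, 0.1532], E[r] = 1.4341, γ^t·E[r] = 0.344323, running G = 4.504631

G = 4.5046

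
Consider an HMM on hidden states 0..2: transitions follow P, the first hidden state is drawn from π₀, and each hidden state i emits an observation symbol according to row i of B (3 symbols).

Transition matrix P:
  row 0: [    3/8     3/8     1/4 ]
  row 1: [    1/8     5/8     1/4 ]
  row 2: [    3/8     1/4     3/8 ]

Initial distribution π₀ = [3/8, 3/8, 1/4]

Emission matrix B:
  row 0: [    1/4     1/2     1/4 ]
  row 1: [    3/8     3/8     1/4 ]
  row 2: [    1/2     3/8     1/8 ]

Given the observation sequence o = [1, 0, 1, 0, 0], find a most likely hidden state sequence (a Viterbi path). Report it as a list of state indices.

t=0: δ = [1.875e-01, 1.406e-01, 9.375e-02]  (obs o_0=1)
t=1: δ = [1.758e-02, 3.296e-02, 2.344e-02]  ψ = [0, 1, 0]  (obs o_1=0)
t=2: δ = [4.395e-03, 7.725e-03, 3.296e-03]  ψ = [2, 1, 2]  (obs o_2=1)
t=3: δ = [4.120e-04, 1.810e-03, 9.656e-04]  ψ = [0, 1, 1]  (obs o_3=0)
t=4: δ = [9.052e-05, 4.243e-04, 2.263e-04]  ψ = [2, 1, 1]  (obs o_4=0)
backtrack: best end state = 1; path = [1, 1, 1, 1, 1]

path = [1, 1, 1, 1, 1]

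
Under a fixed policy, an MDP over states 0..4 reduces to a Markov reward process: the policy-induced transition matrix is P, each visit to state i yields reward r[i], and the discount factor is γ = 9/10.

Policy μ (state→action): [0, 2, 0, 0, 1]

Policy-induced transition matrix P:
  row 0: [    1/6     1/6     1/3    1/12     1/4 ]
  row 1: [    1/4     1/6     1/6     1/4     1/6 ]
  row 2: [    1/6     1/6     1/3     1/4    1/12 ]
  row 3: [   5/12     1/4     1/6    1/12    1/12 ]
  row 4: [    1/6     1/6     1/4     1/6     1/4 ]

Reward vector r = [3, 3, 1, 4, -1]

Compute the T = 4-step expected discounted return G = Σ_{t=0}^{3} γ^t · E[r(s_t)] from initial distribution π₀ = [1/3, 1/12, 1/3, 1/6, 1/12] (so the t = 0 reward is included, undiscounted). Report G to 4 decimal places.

G = 7.0045

t=0: π = [0.3333, 0.0833, 0.3333, 0.1667, 0.0833], E[r] = 2.1667, γ^t·E[r] = 2.166667, running G = 2.166667
t=1: π = [0.2153, 0.1806, 0.2847, 0.1597, 0.1597], E[r] = 1.9514, γ^t·E[r] = 1.756250, running G = 3.922917
t=2: π = [0.2216, 0.1800, 0.2633, 0.1742, 0.1609], E[r] = 2.0041, γ^t·E[r] = 1.623281, running G = 5.546198
t=3: π = [0.2252, 0.1812, 0.2609, 0.1706, 0.1621], E[r] = 2.0005, γ^t·E[r] = 1.458352, running G = 7.004549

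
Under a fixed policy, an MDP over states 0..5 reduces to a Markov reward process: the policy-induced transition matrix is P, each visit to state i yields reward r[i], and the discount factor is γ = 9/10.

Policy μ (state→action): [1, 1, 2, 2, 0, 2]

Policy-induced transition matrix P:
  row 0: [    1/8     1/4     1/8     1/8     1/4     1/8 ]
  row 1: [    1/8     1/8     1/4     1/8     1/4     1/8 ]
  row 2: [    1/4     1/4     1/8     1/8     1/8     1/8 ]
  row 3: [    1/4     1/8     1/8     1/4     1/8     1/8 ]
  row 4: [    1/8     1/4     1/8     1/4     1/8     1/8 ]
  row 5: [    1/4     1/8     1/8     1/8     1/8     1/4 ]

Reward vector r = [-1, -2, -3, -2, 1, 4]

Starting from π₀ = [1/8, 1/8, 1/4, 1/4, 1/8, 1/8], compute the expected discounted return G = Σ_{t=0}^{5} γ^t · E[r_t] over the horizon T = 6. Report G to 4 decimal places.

G = -3.2167

t=0: π = [0.1250, 0.1250, 0.2500, 0.2500, 0.1250, 0.1250], E[r] = -1.0000, γ^t·E[r] = -1.000000, running G = -1.000000
t=1: π = [0.2031, 0.1875, 0.1406, 0.1719, 0.1563, 0.1406], E[r] = -0.6250, γ^t·E[r] = -0.562500, running G = -1.562500
t=2: π = [0.1816, 0.1875, 0.1484, 0.1660, 0.1738, 0.1426], E[r] = -0.5898, γ^t·E[r] = -0.477773, running G = -2.040273
t=3: π = [0.1821, 0.1880, 0.1484, 0.1675, 0.1711, 0.1428], E[r] = -0.5959, γ^t·E[r] = -0.434446, running G = -2.474719
t=4: π = [0.1823, 0.1877, 0.1485, 0.1673, 0.1713, 0.1429], E[r] = -0.5952, γ^t·E[r] = -0.390540, running G = -2.865259
t=5: π = [0.1823, 0.1878, 0.1485, 0.1673, 0.1713, 0.1429], E[r] = -0.5952, γ^t·E[r] = -0.351471, running G = -3.216730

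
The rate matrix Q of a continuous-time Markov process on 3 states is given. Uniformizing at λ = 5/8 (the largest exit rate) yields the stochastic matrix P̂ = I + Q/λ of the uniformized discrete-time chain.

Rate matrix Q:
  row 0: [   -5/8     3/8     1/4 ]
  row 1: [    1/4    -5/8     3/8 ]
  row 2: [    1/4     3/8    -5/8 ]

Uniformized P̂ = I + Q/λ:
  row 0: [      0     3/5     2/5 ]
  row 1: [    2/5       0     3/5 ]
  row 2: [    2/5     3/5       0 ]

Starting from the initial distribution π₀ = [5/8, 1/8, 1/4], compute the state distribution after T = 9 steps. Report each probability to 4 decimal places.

t=0: π = [0.6250, 0.1250, 0.2500]
t=1: π = [0.1500, 0.5250, 0.3250]
t=2: π = [0.3400, 0.2850, 0.3750]
t=3: π = [0.2640, 0.4290, 0.3070]
t=4: π = [0.2944, 0.3426, 0.3630]
t=5: π = [0.2822, 0.3944, 0.3233]
t=6: π = [0.2871, 0.3633, 0.3496]
t=7: π = [0.2852, 0.3820, 0.3328]
t=8: π = [0.2859, 0.3708, 0.3433]
t=9: π = [0.2856, 0.3775, 0.3369]

π = [0.2856, 0.3775, 0.3369]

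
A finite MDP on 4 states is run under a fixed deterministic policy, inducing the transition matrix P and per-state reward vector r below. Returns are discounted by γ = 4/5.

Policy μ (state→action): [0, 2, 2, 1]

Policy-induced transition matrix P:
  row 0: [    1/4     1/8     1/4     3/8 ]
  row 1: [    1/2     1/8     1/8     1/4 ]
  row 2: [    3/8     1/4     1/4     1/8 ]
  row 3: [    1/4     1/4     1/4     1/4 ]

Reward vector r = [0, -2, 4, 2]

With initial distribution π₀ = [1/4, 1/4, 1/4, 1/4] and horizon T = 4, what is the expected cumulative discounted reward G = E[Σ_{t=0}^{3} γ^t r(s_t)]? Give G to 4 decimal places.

G = 3.0275

t=0: π = [0.2500, 0.2500, 0.2500, 0.2500], E[r] = 1.0000, γ^t·E[r] = 1.000000, running G = 1.000000
t=1: π = [0.3438, 0.1875, 0.2188, 0.2500], E[r] = 1.0000, γ^t·E[r] = 0.800000, running G = 1.800000
t=2: π = [0.3242, 0.1836, 0.2266, 0.2656], E[r] = 1.0703, γ^t·E[r] = 0.685000, running G = 2.485000
t=3: π = [0.3242, 0.1865, 0.2271, 0.2622], E[r] = 1.0596, γ^t·E[r] = 0.542500, running G = 3.027500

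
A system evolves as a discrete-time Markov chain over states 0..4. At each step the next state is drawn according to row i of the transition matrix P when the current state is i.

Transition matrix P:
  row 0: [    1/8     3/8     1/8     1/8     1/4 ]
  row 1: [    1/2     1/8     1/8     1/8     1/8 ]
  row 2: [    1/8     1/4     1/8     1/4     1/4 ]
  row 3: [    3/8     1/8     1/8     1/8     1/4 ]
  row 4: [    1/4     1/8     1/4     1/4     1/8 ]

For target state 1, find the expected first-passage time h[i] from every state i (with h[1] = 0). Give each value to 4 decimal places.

h = [3.8853, 0.0000, 4.4924, 4.8567, 4.9241]

First-step conditioning: h[1] = 0; for i ≠ 1, h[i] = 1 + Σ_k P[i][k]·h[k].
  h[0] = 1 + 1/8·h[0] + 1/8·h[2] + 1/8·h[3] + 1/4·h[4]
  h[2] = 1 + 1/8·h[0] + 1/8·h[2] + 1/4·h[3] + 1/4·h[4]
  h[3] = 1 + 3/8·h[0] + 1/8·h[2] + 1/8·h[3] + 1/4·h[4]
  h[4] = 1 + 1/4·h[0] + 1/4·h[2] + 1/4·h[3] + 1/8·h[4]
Solving the 4×4 linear system over states ≠ 1 gives exactly h = [2304/593, 0, 2664/593, 2880/593, 2920/593] (h[1] = 0 is the target).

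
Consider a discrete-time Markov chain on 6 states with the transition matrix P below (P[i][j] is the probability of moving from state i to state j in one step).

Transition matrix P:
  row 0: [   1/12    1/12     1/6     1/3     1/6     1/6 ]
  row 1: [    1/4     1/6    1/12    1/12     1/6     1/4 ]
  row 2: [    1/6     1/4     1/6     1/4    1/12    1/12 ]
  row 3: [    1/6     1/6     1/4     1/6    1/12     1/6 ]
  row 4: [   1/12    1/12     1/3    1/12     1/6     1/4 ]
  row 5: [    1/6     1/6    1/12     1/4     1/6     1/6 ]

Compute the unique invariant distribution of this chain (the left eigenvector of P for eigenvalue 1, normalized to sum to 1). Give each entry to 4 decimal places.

Balance equations π_j = Σ_i π_i·P[i][j]:
  π_0 = 1/12·π_0 + 1/4·π_1 + 1/6·π_2 + 1/6·π_3 + 1/12·π_4 + 1/6·π_5
  π_1 = 1/12·π_0 + 1/6·π_1 + 1/4·π_2 + 1/6·π_3 + 1/12·π_4 + 1/6·π_5
  π_2 = 1/6·π_0 + 1/12·π_1 + 1/6·π_2 + 1/4·π_3 + 1/3·π_4 + 1/12·π_5
  π_3 = 1/3·π_0 + 1/12·π_1 + 1/4·π_2 + 1/6·π_3 + 1/12·π_4 + 1/4·π_5
  π_4 = 1/6·π_0 + 1/6·π_1 + 1/12·π_2 + 1/12·π_3 + 1/6·π_4 + 1/6·π_5
  normalize: π_0 + π_1 + π_2 + π_3 + π_4 + π_5 = 1
Solving the linear system gives exactly π = [4697/30200, 4749/30200, 5373/30200, 5971/30200, 511/3775, 2661/15100].

π = [0.1555, 0.1573, 0.1779, 0.1977, 0.1354, 0.1762]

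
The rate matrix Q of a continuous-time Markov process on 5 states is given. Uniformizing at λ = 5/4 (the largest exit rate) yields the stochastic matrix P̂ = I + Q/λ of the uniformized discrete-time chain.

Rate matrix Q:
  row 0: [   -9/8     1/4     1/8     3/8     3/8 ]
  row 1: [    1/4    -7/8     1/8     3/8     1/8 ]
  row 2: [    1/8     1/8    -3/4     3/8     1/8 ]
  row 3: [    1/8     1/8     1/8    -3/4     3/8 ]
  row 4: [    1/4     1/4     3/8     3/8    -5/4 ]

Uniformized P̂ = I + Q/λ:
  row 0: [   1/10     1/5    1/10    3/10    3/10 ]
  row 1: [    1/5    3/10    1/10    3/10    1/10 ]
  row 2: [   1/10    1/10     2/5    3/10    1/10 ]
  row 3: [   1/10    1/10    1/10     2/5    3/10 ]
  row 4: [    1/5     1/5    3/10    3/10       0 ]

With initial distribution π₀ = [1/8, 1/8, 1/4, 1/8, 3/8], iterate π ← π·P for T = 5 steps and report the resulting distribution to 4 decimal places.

π = [0.1340, 0.1637, 0.1932, 0.3333, 0.1758]

t=0: π = [0.1250, 0.1250, 0.2500, 0.1250, 0.3750]
t=1: π = [0.1500, 0.1750, 0.2500, 0.3125, 0.1125]
t=2: π = [0.1288, 0.1613, 0.1975, 0.3313, 0.1813]
t=3: π = [0.1343, 0.1633, 0.1955, 0.3331, 0.1739]
t=4: π = [0.1337, 0.1635, 0.1934, 0.3333, 0.1761]
t=5: π = [0.1340, 0.1637, 0.1932, 0.3333, 0.1758]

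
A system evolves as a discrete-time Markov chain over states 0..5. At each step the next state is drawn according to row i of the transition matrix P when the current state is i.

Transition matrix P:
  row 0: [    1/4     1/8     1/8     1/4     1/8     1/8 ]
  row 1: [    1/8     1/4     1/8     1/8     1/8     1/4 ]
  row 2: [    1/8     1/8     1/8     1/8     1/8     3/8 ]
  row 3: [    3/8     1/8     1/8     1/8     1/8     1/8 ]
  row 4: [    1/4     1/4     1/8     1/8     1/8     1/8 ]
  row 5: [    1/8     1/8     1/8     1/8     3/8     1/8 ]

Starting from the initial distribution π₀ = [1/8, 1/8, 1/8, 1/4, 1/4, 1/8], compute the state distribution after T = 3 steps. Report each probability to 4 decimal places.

π = [0.2107, 0.1667, 0.1250, 0.1511, 0.1694, 0.1770]

t=0: π = [0.1250, 0.1250, 0.1250, 0.2500, 0.2500, 0.1250]
t=1: π = [0.2344, 0.1719, 0.1250, 0.1406, 0.1563, 0.1719]
t=2: π = [0.2090, 0.1660, 0.1250, 0.1543, 0.1680, 0.1777]
t=3: π = [0.2107, 0.1667, 0.1250, 0.1511, 0.1694, 0.1770]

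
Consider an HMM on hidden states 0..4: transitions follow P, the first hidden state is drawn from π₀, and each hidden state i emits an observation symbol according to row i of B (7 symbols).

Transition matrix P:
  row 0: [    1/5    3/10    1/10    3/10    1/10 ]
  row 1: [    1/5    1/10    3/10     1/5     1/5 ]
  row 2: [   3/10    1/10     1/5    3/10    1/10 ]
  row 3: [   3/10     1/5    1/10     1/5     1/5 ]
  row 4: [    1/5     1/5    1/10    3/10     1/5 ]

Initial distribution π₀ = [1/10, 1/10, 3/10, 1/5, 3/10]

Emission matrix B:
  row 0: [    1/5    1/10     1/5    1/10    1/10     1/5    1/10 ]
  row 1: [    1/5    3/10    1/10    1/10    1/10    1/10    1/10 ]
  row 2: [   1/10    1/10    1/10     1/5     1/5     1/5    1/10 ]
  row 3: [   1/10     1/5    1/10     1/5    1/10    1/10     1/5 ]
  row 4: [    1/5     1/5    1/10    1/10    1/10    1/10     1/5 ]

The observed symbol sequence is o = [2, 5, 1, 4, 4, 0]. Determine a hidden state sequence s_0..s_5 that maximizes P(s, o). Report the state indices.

path = [2, 0, 1, 2, 2, 0]

t=0: δ = [2.000e-02, 1.000e-02, 3.000e-02, 2.000e-02, 3.000e-02]  (obs o_0=2)
t=1: δ = [1.800e-03, 6.000e-04, 1.200e-03, 9.000e-04, 6.000e-04]  ψ = [2, 0, 2, 2, 4]  (obs o_1=5)
t=2: δ = [3.600e-05, 1.620e-04, 2.400e-05, 1.080e-04, 3.600e-05]  ψ = [0, 0, 2, 0, 0]  (obs o_2=1)
t=3: δ = [3.240e-06, 2.160e-06, 9.720e-06, 3.240e-06, 3.240e-06]  ψ = [1, 3, 1, 1, 1]  (obs o_3=4)
t=4: δ = [2.916e-07, 9.720e-08, 3.888e-07, 2.916e-07, 9.720e-08]  ψ = [2, 0, 2, 2, 2]  (obs o_4=4)
t=5: δ = [2.333e-08, 1.750e-08, 7.776e-09, 1.166e-08, 1.166e-08]  ψ = [2, 0, 2, 2, 3]  (obs o_5=0)
backtrack: best end state = 0; path = [2, 0, 1, 2, 2, 0]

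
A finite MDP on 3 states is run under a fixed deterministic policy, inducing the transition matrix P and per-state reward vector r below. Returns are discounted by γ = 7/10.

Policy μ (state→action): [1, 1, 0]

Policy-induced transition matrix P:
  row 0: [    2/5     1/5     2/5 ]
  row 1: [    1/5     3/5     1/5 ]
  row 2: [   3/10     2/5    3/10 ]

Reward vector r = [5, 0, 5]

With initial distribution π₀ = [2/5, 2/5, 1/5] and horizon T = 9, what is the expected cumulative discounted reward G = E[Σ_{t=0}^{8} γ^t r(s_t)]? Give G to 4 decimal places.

G = 9.4089

t=0: π = [0.4000, 0.4000, 0.2000], E[r] = 3.0000, γ^t·E[r] = 3.000000, running G = 3.000000
t=1: π = [0.3000, 0.4000, 0.3000], E[r] = 3.0000, γ^t·E[r] = 2.100000, running G = 5.100000
t=2: π = [0.2900, 0.4200, 0.2900], E[r] = 2.9000, γ^t·E[r] = 1.421000, running G = 6.521000
t=3: π = [0.2870, 0.4260, 0.2870], E[r] = 2.8700, γ^t·E[r] = 0.984410, running G = 7.505410
t=4: π = [0.2861, 0.4278, 0.2861], E[r] = 2.8610, γ^t·E[r] = 0.686926, running G = 8.192336
t=5: π = [0.2858, 0.4283, 0.2858], E[r] = 2.8583, γ^t·E[r] = 0.480394, running G = 8.672731
t=6: π = [0.2857, 0.4285, 0.2857], E[r] = 2.8575, γ^t·E[r] = 0.336181, running G = 9.008911
t=7: π = [0.2857, 0.4286, 0.2857], E[r] = 2.8572, γ^t·E[r] = 0.235307, running G = 9.244218
t=8: π = [0.2857, 0.4286, 0.2857], E[r] = 2.8572, γ^t·E[r] = 0.164710, running G = 9.408928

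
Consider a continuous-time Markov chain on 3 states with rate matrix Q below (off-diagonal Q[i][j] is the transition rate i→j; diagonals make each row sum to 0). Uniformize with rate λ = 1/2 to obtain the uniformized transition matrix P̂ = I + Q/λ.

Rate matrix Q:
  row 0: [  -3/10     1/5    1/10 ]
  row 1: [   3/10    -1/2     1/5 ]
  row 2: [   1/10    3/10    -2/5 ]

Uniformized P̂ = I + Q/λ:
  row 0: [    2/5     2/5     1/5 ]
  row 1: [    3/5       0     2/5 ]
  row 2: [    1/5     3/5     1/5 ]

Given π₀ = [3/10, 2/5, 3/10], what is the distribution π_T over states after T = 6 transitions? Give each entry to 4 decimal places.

t=0: π = [0.3000, 0.4000, 0.3000]
t=1: π = [0.4200, 0.3000, 0.2800]
t=2: π = [0.4040, 0.3360, 0.2600]
t=3: π = [0.4152, 0.3176, 0.2672]
t=4: π = [0.4101, 0.3264, 0.2635]
t=5: π = [0.4126, 0.3221, 0.2653]
t=6: π = [0.4114, 0.3242, 0.2644]

π = [0.4114, 0.3242, 0.2644]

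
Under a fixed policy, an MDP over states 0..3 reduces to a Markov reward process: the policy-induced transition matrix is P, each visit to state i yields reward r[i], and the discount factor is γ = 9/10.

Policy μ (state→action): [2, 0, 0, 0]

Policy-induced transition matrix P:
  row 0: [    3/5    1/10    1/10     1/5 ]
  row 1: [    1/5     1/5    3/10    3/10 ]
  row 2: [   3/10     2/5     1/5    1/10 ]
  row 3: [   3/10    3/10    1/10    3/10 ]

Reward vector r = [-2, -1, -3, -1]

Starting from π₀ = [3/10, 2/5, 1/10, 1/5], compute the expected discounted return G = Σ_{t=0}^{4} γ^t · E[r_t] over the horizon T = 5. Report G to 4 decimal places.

G = -6.8149

t=0: π = [0.3000, 0.4000, 0.1000, 0.2000], E[r] = -1.5000, γ^t·E[r] = -1.500000, running G = -1.500000
t=1: π = [0.3500, 0.2100, 0.1900, 0.2500], E[r] = -1.7300, γ^t·E[r] = -1.557000, running G = -3.057000
t=2: π = [0.3840, 0.2280, 0.1610, 0.2270], E[r] = -1.7060, γ^t·E[r] = -1.381860, running G = -4.438860
t=3: π = [0.3924, 0.2165, 0.1617, 0.2294], E[r] = -1.7158, γ^t·E[r] = -1.250818, running G = -5.689678
t=4: π = [0.3961, 0.2160, 0.1595, 0.2284], E[r] = -1.7150, γ^t·E[r] = -1.125218, running G = -6.814896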